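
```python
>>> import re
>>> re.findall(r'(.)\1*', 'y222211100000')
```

The backreference `\1` re-matches whatever the first group consumed, character for character.
Because there's exactly one group, `findall` drops the full match and keeps group 1 from each hit.

['y', '2', '1', '0']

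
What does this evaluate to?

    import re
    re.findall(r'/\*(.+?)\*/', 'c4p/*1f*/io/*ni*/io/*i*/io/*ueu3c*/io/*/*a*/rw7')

['1f', 'ni', 'i', 'ueu3c', '/*a']

One capturing group, so `findall` returns just the captured substring from each match — 5 in all.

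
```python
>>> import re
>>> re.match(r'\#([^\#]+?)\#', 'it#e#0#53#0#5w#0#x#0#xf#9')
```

None

With `match`, the pattern is implicitly anchored at the beginning.
Here position 0 doesn't satisfy it, so the call returns None.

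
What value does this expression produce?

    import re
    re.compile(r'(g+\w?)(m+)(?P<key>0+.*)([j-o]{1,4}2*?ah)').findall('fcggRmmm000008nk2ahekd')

[('ggR', 'mmm', '000008n', 'k2ah')]

4 groups means the one result is a tuple of 4 captured strings — 1 here.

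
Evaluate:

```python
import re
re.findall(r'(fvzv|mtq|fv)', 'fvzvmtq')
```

['fvzv', 'mtq']

The regex engine tests alternatives in the order written; an earlier branch that matches wins even if a later one would match more.
Scanning left to right: at [0:4] match 'fvzv', group 1 = 'fvzv'; at [4:7] match 'mtq', group 1 = 'mtq'.
With a single group, `findall` returns only what that group captured — 2 items.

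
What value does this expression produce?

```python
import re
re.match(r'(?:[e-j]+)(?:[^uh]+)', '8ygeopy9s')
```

`re.match` won't scan ahead — the pattern has to work from the very first character.
Here the pattern fails at index 0, so the call returns None.

None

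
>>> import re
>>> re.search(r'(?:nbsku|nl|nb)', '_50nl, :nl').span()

`search` walks the string left to right and returns the first match it finds.
The match spans [3:5] → 'nl'.

(3, 5)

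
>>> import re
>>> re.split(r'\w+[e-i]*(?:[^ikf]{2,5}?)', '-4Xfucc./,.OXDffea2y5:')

Each match becomes a cut point; 3 segments remain.

['-', ',.', '']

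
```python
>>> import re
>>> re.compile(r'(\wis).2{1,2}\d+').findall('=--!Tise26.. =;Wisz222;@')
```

This matches a word character, then the literal 'is' (captured); then any character, then 1 to 2 of the literal '2', then one or more of a digit.
With a single group, `findall` returns only what that group captured — 2 items.

['Tis', 'Wis']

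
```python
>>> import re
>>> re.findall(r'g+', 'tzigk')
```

['g']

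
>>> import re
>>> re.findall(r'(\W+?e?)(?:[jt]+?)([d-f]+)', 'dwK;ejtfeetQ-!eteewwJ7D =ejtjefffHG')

This matches one or more of a non-word character (lazy), then optionally a literal 'e' (captured); then one or more of one of [jt] (lazy) (non-capturing group); then one or more of a character in [d-f] (captured).
Matches: at [3:10] match ';ejtfee', groups = (';e', 'fee'); at [12:18] match '-!etee', groups = ('-!e', 'ee'); at [23:33] match ' =ejtjefff', groups = (' =e', 'efff').
Multiple groups make `findall` return tuples — one 2-tuple for each match.

[(';e', 'fee'), ('-!e', 'ee'), (' =e', 'efff')]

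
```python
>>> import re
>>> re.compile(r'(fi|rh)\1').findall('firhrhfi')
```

['rh']

After group 1 captures some text, `\1` only succeeds where that same text appears again.
Walking the string: at [2:6] match 'rhrh', group 1 = 'rh'.
With a single group, `findall` returns only what that group captured — 1 item.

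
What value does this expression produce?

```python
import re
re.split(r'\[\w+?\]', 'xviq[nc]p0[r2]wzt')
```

['xviq', 'p0', 'wzt']

The string is cut at each match, leaving 3 pieces.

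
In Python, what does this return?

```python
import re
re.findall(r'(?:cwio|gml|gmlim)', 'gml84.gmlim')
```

['gml', 'gml']

`|` is ordered: at each position the engine commits to the first alternative that works.
Matches: at [0:3] → 'gml'; at [6:9] → 'gml'.
With no groups in the pattern, `findall` gives back each whole match — 2 here.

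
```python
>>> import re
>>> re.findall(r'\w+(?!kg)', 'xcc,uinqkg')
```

['xcc', 'uinqkg']

Because the assertion is negative and zero-width, positions next to the forbidden text are skipped.
`findall` yields the raw match text (2 of them) because the pattern has no groups.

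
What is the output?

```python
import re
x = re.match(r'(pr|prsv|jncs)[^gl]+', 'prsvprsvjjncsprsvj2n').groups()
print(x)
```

`|` is ordered: at each position the engine commits to the first alternative that works.
With `match`, the pattern is implicitly anchored at the beginning.
The match spans [0:20] → 'prsvprsvjjncsprsvj2n'.
Captured: group 1 = 'pr'.

('pr',)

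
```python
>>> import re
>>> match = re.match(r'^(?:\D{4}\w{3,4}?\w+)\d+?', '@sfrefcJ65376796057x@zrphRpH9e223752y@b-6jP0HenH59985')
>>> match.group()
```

'@sfrefcJ65376796057'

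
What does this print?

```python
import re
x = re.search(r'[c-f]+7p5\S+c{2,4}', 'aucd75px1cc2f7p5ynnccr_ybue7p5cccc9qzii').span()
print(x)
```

(12, 34)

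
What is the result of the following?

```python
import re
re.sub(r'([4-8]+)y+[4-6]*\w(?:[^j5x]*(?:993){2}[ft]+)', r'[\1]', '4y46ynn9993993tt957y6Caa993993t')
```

The replacement refers to a captured group, so each match is rewritten using its own captured text.

'[4]9[57]'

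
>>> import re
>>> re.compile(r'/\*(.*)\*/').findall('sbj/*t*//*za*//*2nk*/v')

One capturing group, so `findall` returns just the captured substring from the one match — 1 in all.

['t*//*za*//*2nk']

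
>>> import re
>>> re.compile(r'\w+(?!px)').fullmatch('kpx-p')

None

`re.fullmatch` requires the pattern to consume the entire string.
Here there's no way to consume every character, so the call returns None.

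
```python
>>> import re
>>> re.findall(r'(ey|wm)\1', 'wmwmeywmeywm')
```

The backreference `\1` re-matches whatever the first group consumed, character for character.
Matches: at [0:4] match 'wmwm', group 1 = 'wm'.
Because there's exactly one group, `findall` drops the full match and keeps group 1 from the one hit.

['wm']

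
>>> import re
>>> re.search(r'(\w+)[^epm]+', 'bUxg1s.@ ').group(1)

The match spans [0:9] → 'bUxg1s.@ '.
Captured: group 1 = 'bUxg1s'.

'bUxg1s'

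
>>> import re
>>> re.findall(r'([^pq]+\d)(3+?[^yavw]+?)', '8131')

[('81', '31')]

Pattern: one or more of any character except [pq], then a digit (captured); then one or more of a literal '3' (lazy), then one or more of any character except [yavw] (lazy) (captured).
Walking the string: at [0:4] match '8131', groups = ('81', '31').
`findall` packs the 2 group values into a tuple for every match.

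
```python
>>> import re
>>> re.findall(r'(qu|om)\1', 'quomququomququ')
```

`\1` has to match the exact text group 1 already captured.
Matches: at [4:8] match 'ququ', group 1 = 'qu'; at [10:14] match 'ququ', group 1 = 'qu'.
One capturing group, so `findall` returns just the captured substring from each match — 2 in all.

['qu', 'qu']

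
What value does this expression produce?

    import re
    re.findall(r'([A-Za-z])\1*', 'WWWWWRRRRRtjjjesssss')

['W', 'R', 't', 'j', 'e', 's']

After group 1 captures some text, `\1` only succeeds where that same text appears again.
Matches: at [0:5] match 'WWWWW', group 1 = 'W'; at [5:10] match 'RRRRR', group 1 = 'R'; at [10:11] match 't', group 1 = 't'; at [11:14] match 'jjj', group 1 = 'j'; at [14:15] match 'e', group 1 = 'e'; ….
Because there's exactly one group, `findall` drops the full match and keeps group 1 from each hit.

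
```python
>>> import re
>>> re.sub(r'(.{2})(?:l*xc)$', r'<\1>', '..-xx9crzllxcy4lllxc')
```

'..-xx9crzllxc<y4>'

Pattern: exactly 2 of any character (captured); then zero or more of a literal 'l', then the literal 'xc' (non-capturing group); then anchored at the end.
The replacement refers to a captured group, so each match is rewritten using its own captured text.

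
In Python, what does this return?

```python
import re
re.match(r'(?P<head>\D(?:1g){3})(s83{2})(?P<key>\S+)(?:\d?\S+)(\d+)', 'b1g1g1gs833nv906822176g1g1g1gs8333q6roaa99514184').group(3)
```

This matches a non-digit, then the literal '1g' repeated 3 times (captured as 'head'); then the literal 's8', then exactly 2 of the literal '3' (captured); then one or more of a non-whitespace character (captured as 'key'); then optionally a digit, then one or more of a non-whitespace character (non-capturing group); then one or more of a digit (captured).
`re.match` only tries the pattern at the start of the string.
The match spans [0:48] → 'b1g1g1gs833nv906822176g1g1g1gs8333q6roaa99514184'.
Captured: group 1 = 'b1g1g1g', group 2 = 's833', group 3 = 'nv906822176g1g1g1gs8333q6roaa995141', group 4 = '4'.

'nv906822176g1g1g1gs8333q6roaa995141'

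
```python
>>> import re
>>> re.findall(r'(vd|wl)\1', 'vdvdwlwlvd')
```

`\1` is not a pattern — it's the concrete string captured by group 1, re-applied verbatim.
Scanning left to right: at [0:4] match 'vdvd', group 1 = 'vd'; at [4:8] match 'wlwl', group 1 = 'wl'.
`findall` collects group 1 from each match (2 total).

['vd', 'wl']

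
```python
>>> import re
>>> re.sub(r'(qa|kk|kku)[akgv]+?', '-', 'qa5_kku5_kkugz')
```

Every occurrence is swapped for '-'.

'qa5_kku5_-z'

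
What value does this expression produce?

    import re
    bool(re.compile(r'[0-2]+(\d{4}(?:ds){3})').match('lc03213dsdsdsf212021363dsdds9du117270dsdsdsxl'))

Pattern: one or more of a character in [0-2]; then exactly 4 of a digit, then the literal 'ds' repeated 3 times (captured).
`re.match` won't scan ahead — the pattern has to work from the very first character.
Here the pattern fails at index 0, so the call returns None, and `bool(None)` is False.

False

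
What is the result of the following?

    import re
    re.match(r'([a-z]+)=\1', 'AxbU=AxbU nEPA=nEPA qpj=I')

`\1` is not a pattern — it's the concrete string captured by group 1, re-applied verbatim.
`match` is anchored at position 0; if the pattern doesn't fit there, it returns None.
Here position 0 doesn't satisfy it, so the call returns None.

None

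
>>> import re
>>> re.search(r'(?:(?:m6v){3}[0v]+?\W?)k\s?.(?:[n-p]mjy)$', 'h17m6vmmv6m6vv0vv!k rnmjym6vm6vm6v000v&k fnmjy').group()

'm6vm6vm6v000v&k fnmjy'

The pattern matches the literal 'm6v' repeated 3 times, then one or more of one of [0v] (lazy), then optionally a non-word character (non-capturing group); then the literal 'k', then optionally whitespace, then any character; then a character in [n-p], then the literal 'mjy' (non-capturing group); then anchored at the end.
`re.search` scans for the first position where the pattern succeeds.
The match spans [25:46] → 'm6vm6vm6v000v&k fnmjy'.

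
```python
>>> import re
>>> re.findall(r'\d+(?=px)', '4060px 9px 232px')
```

['4060', '9', '232']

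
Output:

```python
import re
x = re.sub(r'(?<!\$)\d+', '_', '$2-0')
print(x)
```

$2-_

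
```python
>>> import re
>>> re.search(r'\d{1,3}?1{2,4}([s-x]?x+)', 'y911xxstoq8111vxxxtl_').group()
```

Pattern: 1 to 3 of a digit (lazy), then 2 to 4 of the literal '1'; then optionally a character in [s-x], then one or more of the literal 'x' (captured).
`search` walks the string left to right and returns the first match it finds.
The match spans [1:6] → '911xx'.
Captured: group 1 = 'xx'.

'911xx'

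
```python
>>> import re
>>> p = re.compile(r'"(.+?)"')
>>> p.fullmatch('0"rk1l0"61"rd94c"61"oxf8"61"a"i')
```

None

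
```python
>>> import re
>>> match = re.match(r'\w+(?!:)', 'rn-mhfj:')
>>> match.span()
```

(0, 2)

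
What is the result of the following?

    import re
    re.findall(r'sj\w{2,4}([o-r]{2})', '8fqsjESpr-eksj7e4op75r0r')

This matches the literal 'sj', then 2 to 4 of a word character; then exactly 2 of a character in [o-r] (captured).
Scanning left to right: at [3:9] match 'sjESpr', group 1 = 'pr'; at [12:19] match 'sj7e4op', group 1 = 'op'.
One capturing group, so `findall` returns just the captured substring from each match — 2 in all.

['pr', 'op']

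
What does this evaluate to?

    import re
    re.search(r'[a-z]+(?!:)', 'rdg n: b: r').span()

A negative assertion filters positions out without eating any characters.
The match spans [0:3] → 'rdg'.

(0, 3)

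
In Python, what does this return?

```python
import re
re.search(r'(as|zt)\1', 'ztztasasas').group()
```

'ztzt'

The backreference `\1` re-matches whatever the first group consumed, character for character.
`re.search` scans for the first position where the pattern succeeds.
The match spans [0:4] → 'ztzt'.
Captured: group 1 = 'zt'.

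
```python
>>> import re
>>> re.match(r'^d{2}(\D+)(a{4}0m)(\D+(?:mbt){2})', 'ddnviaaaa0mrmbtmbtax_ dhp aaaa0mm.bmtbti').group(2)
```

This matches anchored at the start of the string; then exactly 2 of a literal 'd'; then one or more of a non-digit (captured); then exactly 4 of the literal 'a', then the literal '0m' (captured); then one or more of a non-digit, then the literal 'mbt' repeated 2 times (captured).
`re.match` only tries the pattern at the start of the string.
The match spans [0:18] → 'ddnviaaaa0mrmbtmbt'.
Captured: group 1 = 'nvi', group 2 = 'aaaa0m', group 3 = 'rmbtmbt'.

'aaaa0m'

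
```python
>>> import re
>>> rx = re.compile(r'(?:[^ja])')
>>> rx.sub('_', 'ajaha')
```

'aja_a'

This matches any character except [ja] (non-capturing group).
Matches: at [3:4] → 'h'.
Every occurrence is swapped for '_'.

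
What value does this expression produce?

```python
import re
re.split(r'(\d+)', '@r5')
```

With a capturing group present, the delimiter's captured portion is kept in the result list.

['@r', '5', '']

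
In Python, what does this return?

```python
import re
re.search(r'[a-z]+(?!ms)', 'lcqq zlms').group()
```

Because the assertion is negative and zero-width, positions next to the forbidden text are skipped.
`re.search` scans for the first position where the pattern succeeds.
The match spans [0:4] → 'lcqq'.

'lcqq'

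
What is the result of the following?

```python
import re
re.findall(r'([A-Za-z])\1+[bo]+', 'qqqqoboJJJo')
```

['q', 'J']

After group 1 captures some text, `\1` only succeeds where that same text appears again.
Walking the string: at [0:7] match 'qqqqobo', group 1 = 'q'; at [7:11] match 'JJJo', group 1 = 'J'.
`findall` collects group 1 from each match (2 total).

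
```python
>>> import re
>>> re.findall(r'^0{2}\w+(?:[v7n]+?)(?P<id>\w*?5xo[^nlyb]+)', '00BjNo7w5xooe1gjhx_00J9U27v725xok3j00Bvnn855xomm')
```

['855xomm']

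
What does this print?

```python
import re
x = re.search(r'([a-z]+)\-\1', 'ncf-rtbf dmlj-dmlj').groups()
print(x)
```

('dmlj',)

`\1` has to match the exact text group 1 already captured.
`search` walks the string left to right and returns the first match it finds.
The match spans [9:18] → 'dmlj-dmlj'.
Captured: group 1 = 'dmlj'.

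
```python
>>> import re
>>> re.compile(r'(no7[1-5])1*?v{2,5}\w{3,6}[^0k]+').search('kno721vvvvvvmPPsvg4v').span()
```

Pattern: the literal 'no7', then a character in [1-5] (captured); then zero or more of a literal '1' (lazy); then 2 to 5 of a literal 'v', then 3 to 6 of a word character, then one or more of any character except [0k].
`re.search` tries every starting position until one works.
The match spans [1:20] → 'no721vvvvvvmPPsvg4v'.
Captured: group 1 = 'no72'.

(1, 20)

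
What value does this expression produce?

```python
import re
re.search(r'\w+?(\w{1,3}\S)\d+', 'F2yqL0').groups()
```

('2yqL',)

Pattern: one or more of a word character (lazy); then 1 to 3 of a word character, then a non-whitespace character (captured); then one or more of a digit.
Because the quantifier is non-greedy, it stops expanding at the earliest point where the rest of the pattern can succeed.
`re.search` tries every starting position until one works.
The match spans [0:6] → 'F2yqL0'.
Captured: group 1 = '2yqL'.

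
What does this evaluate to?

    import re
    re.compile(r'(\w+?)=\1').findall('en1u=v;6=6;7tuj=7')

After group 1 captures some text, `\1` only succeeds where that same text appears again.
Walking the string: at [7:10] match '6=6', group 1 = '6'.
With a single group, `findall` returns only what that group captured — 1 item.

['6']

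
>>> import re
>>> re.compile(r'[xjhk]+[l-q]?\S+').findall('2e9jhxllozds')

['jhxllozds']

The pattern matches one or more of one of [xjhk], then optionally a character in [l-q]; then one or more of a non-whitespace character.
Matches: at [3:12] → 'jhxllozds'.
No capturing groups, so `findall` returns the 1 full match string.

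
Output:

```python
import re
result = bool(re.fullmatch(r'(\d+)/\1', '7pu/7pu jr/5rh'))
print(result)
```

`\1` has to match the exact text group 1 already captured.
`fullmatch` succeeds only if the pattern covers the string from start to end.
Here the pattern can't cover the whole string, so the call returns None, and `bool(None)` is False.

False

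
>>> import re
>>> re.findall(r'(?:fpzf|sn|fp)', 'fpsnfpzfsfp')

['fp', 'sn', 'fpzf', 'fp']

Branches in `(...|...)` are attempted left-to-right; the first branch that allows the whole pattern to succeed is taken.
Since nothing is captured, `findall` lists the 4 matched substrings directly.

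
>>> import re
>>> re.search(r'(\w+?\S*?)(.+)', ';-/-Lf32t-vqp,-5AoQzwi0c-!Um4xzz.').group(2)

The pattern matches one or more of a word character (lazy), then zero or more of a non-whitespace character (lazy) (captured); then one or more of any character (captured).
With the lazy modifier that quantifier settles for the fewest repetitions that let the rest of the pattern succeed (the atoms after it are unaffected and can still be greedy).
`re.search` scans for the first position where the pattern succeeds.
The match spans [4:33] → 'Lf32t-vqp,-5AoQzwi0c-!Um4xzz.'.
Captured: group 1 = 'L', group 2 = 'f32t-vqp,-5AoQzwi0c-!Um4xzz.'.

'f32t-vqp,-5AoQzwi0c-!Um4xzz.'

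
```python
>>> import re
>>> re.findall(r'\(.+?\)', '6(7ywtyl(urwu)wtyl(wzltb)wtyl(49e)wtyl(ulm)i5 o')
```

With the lazy modifier that quantifier settles for the fewest repetitions that let the rest of the pattern succeed (the atoms after it are unaffected and can still be greedy).
Walking the string: at [1:14] → '(7ywtyl(urwu)'; at [18:25] → '(wzltb)'; at [29:34] → '(49e)'; at [38:43] → '(ulm)'.
`findall` yields the raw match text (4 of them) because the pattern has no groups.

['(7ywtyl(urwu)', '(wzltb)', '(49e)', '(ulm)']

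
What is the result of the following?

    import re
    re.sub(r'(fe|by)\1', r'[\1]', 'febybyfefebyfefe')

`\1` has to match the exact text group 1 already captured.
Matches: at [2:6] → 'byby'; at [6:10] → 'fefe'; at [12:16] → 'fefe'.
The replacement refers to a captured group, so each match is rewritten using its own captured text.

'fe[by][fe]by[fe]'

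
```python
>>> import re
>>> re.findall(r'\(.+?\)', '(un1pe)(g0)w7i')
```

['(un1pe)', '(g0)']

Lazy quantifiers expand one character at a time until the remainder of the pattern can match.
Scanning left to right: at [0:7] → '(un1pe)'; at [7:11] → '(g0)'.
With no groups in the pattern, `findall` gives back each whole match — 2 here.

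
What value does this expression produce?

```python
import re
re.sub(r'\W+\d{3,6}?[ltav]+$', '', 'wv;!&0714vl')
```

'wv'

Pattern: one or more of a non-word character; then 3 to 6 of a digit (lazy), then one or more of one of [ltav]; then anchored at the end.
Matches: at [2:11] → ';!&0714vl'.
Every occurrence is swapped for ''.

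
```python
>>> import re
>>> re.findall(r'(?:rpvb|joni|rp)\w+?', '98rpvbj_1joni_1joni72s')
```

['rpvbj', 'joni_', 'joni7']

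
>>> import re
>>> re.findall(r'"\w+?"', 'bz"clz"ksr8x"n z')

Since nothing is captured, `findall` lists the 1 matched substring directly.

['"clz"']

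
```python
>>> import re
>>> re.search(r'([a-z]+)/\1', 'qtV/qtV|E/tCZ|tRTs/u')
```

None

`\1` is not a pattern — it's the concrete string captured by group 1, re-applied verbatim.
Unlike `match`, `search` isn't anchored — it looks for the pattern anywhere in the string.
Here nothing in the string fits, so the call returns None.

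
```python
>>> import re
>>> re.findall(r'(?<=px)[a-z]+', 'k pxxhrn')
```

['xhrn']

The `(?=…)`/`(?<=…)` assertion just peeks at neighbouring text; it doesn't advance the match position.
No capturing groups, so `findall` returns the 1 full match string.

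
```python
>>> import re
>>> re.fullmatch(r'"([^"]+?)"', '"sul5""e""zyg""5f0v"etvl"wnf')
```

For `fullmatch`, every character of the input must be accounted for by the pattern.
Here there's no way to consume every character, so the call returns None.

None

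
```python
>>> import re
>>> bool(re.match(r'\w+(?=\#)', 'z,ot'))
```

`re.match` won't scan ahead — the pattern has to work from the very first character.
Here the string doesn't start with a match, so the call returns None, and `bool(None)` is False.

False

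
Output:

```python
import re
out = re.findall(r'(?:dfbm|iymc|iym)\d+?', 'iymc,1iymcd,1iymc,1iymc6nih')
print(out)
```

Matches: at [19:24] → 'iymc6'.
No capturing groups, so `findall` returns the 1 full match string.

['iymc6']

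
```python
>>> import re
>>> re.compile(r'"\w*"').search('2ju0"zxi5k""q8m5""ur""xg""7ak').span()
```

(4, 11)

`re.search` scans for the first position where the pattern succeeds.
The match spans [4:11] → '"zxi5k"'.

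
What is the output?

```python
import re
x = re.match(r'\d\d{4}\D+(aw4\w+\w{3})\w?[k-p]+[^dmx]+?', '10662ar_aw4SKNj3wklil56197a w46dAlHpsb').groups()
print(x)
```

This matches a digit, then exactly 4 of a digit; then one or more of a non-digit; then the literal 'aw4', then one or more of a word character, then exactly 3 of a word character (captured); then optionally a word character, then one or more of a character in [k-p], then one or more of any character except [dmx] (lazy).
A `+?`/`*?`/`{m,n}?` starts at its minimum and grows only as far as needed for what follows to match.
`re.match` only tries the pattern at the start of the string.
The match spans [0:22] → '10662ar_aw4SKNj3wklil5'.
Captured: group 1 = 'aw4SKNj3wkli'.

('aw4SKNj3wkli',)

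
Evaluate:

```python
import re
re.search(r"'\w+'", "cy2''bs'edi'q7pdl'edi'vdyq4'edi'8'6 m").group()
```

`search` walks the string left to right and returns the first match it finds.
The match spans [4:8] → "'bs'".

"'bs'"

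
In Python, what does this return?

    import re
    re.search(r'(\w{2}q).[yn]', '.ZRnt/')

The pattern matches exactly 2 of a word character, then the literal 'q' (captured); then any character, then one of [yn].
Here nothing in the string fits, so the call returns None.

None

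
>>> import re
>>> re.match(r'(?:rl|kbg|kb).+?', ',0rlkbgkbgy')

`match` is anchored at position 0; if the pattern doesn't fit there, it returns None.
Here position 0 doesn't satisfy it, so the call returns None.

None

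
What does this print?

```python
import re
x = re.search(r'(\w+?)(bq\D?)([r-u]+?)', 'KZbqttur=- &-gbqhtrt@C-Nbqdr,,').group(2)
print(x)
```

bqt

The match spans [0:6] → 'KZbqtt'.
Captured: group 1 = 'KZ', group 2 = 'bqt', group 3 = 't'.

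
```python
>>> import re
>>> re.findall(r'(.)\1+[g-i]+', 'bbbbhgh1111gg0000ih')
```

The backreference `\1` re-matches whatever the first group consumed, character for character.
Scanning left to right: at [0:7] match 'bbbbhgh', group 1 = 'b'; at [7:13] match '1111gg', group 1 = '1'; at [13:19] match '0000ih', group 1 = '0'.
Because there's exactly one group, `findall` drops the full match and keeps group 1 from each hit.

['b', '1', '0']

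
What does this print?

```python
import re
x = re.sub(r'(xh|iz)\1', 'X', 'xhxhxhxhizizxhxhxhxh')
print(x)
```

After group 1 captures some text, `\1` only succeeds where that same text appears again.
`sub` substitutes 'X' at each match site.

XXXXX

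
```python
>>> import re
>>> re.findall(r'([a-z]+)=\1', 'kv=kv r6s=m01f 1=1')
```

`\1` has to match the exact text group 1 already captured.
Scanning left to right: at [0:5] match 'kv=kv', group 1 = 'kv'.
`findall` collects group 1 from the one match (1 total).

['kv']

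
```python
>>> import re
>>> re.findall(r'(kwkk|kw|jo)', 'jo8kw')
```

['jo', 'kw']

With a single group, `findall` returns only what that group captured — 2 items.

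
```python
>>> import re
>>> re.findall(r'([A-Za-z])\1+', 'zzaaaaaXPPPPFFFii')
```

A backreference is literal: `\1` must see the identical characters the first group matched.
Walking the string: at [0:2] match 'zz', group 1 = 'z'; at [2:7] match 'aaaaa', group 1 = 'a'; at [8:12] match 'PPPP', group 1 = 'P'; at [12:15] match 'FFF', group 1 = 'F'; at [15:17] match 'ii', group 1 = 'i'.
`findall` collects group 1 from each match (5 total).

['z', 'a', 'P', 'F', 'i']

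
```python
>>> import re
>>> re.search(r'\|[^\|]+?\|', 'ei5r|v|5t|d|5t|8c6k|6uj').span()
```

(4, 7)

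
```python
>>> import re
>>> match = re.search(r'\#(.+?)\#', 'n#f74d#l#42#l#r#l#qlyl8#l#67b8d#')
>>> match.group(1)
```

Because the quantifier is non-greedy, it stops expanding at the earliest point where the rest of the pattern can succeed.
Unlike `match`, `search` isn't anchored — it looks for the pattern anywhere in the string.
The match spans [1:7] → '#f74d#'.
Captured: group 1 = 'f74d'.

'f74d'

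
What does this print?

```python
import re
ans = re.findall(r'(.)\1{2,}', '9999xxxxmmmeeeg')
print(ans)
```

['9', 'x', 'm', 'e']

A backreference is literal: `\1` must see the identical characters the first group matched.
Walking the string: at [0:4] match '9999', group 1 = '9'; at [4:8] match 'xxxx', group 1 = 'x'; at [8:11] match 'mmm', group 1 = 'm'; at [11:14] match 'eee', group 1 = 'e'.
With a single group, `findall` returns only what that group captured — 4 items.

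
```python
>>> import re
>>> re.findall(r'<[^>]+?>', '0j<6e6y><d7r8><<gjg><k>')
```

['<6e6y>', '<d7r8>', '<<gjg>', '<k>']

Walking the string: at [2:8] → '<6e6y>'; at [8:14] → '<d7r8>'; at [14:20] → '<<gjg>'; at [20:23] → '<k>'.
Since nothing is captured, `findall` lists the 4 matched substrings directly.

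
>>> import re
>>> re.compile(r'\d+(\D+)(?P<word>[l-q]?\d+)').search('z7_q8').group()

The match spans [1:5] → '7_q8'.

'7_q8'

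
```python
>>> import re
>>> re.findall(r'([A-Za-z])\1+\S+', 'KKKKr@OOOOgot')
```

['K']

The backreference `\1` re-matches whatever the first group consumed, character for character.
Matches: at [0:13] match 'KKKKr@OOOOgot', group 1 = 'K'.
One capturing group, so `findall` returns just the captured substring from the one match — 1 in all.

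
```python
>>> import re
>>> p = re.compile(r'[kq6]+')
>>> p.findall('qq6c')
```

['qq6']

Since nothing is captured, `findall` lists the 1 matched substring directly.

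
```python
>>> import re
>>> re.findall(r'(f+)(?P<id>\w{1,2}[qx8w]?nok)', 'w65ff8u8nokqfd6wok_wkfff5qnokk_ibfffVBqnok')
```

[('ff', '8u8nok'), ('fff', '5qnok'), ('fff', 'VBqnok')]

The pattern matches one or more of a literal 'f' (captured); then 1 to 2 of a word character, then optionally one of [qx8w], then the literal 'nok' (captured as 'id').
Scanning left to right: at [3:11] match 'ff8u8nok', groups = ('ff', '8u8nok'); at [21:29] match 'fff5qnok', groups = ('fff', '5qnok'); at [33:42] match 'fffVBqnok', groups = ('fff', 'VBqnok').
`findall` packs the 2 group values into a tuple for every match.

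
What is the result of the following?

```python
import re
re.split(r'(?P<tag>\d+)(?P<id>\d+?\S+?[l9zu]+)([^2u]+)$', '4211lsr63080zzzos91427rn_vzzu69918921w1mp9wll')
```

['', '421', '1lsr63080zzzos91427rn_vzzu69918921w1mp9', 'wll', '']

This matches one or more of a digit (captured as 'tag'); then one or more of a digit (lazy), then one or more of a non-whitespace character (lazy), then one or more of one of [l9zu] (captured as 'id'); then one or more of any character except [2u] (captured); then anchored at the end.
Matches to split on: at [0:45] → '4211lsr63080zzzos91427rn_vzzu69918921w1mp9wll'.
With a capturing group present, the delimiter's captured portion is kept in the result list.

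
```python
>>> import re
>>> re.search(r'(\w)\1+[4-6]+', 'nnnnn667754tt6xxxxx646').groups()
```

('n',)

`\1` is not a pattern — it's the concrete string captured by group 1, re-applied verbatim.
`search` walks the string left to right and returns the first match it finds.
The match spans [0:7] → 'nnnnn66'.
Captured: group 1 = 'n'.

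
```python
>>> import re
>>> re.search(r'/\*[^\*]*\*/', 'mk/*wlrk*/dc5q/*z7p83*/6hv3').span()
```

The match spans [2:10] → '/*wlrk*/'.

(2, 10)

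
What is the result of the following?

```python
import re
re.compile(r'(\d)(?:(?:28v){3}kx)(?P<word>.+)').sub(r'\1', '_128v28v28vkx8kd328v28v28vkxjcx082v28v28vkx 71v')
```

Pattern: a digit (captured); then the literal '28v' repeated 3 times, then the literal 'kx' (non-capturing group); then one or more of any character (captured as 'word').
Matches: at [1:47] → '128v28v28vkx8kd328v28v28vkxjcx082v28v28vkx 71v'.
Each match is replaced using the text its own group 1 captured.

'_1'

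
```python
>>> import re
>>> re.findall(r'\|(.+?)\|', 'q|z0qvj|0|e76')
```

['z0qvj']

Walking the string: at [1:8] match '|z0qvj|', group 1 = 'z0qvj'.
`findall` collects group 1 from the one match (1 total).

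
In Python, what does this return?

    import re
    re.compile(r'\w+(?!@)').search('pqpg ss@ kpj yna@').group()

'pqpg'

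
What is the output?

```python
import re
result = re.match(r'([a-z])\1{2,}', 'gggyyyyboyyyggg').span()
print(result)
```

`match` is anchored at position 0; if the pattern doesn't fit there, it returns None.
The match spans [0:3] → 'ggg'.

(0, 3)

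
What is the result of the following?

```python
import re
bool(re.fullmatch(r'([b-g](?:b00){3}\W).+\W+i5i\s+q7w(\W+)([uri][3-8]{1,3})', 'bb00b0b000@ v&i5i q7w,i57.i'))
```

Pattern: a character in [b-g], then the literal 'b00' repeated 3 times, then a non-word character (captured); then one or more of any character, then one or more of a non-word character, then the literal 'i5i'; then one or more of whitespace, then the literal 'q7w'; then one or more of a non-word character (captured); then one of [uri], then 1 to 3 of a character in [3-8] (captured).
`re.fullmatch` is like wrapping the pattern in `^…$` (in single-line mode).
Here the string isn't matched end-to-end, so the call returns None, and `bool(None)` is False.

False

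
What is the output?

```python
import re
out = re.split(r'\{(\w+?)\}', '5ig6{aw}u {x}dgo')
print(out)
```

Matches to split on: at [4:8] → '{aw}'; at [10:13] → '{x}'.
With a capturing group present, the delimiter's captured portion is kept in the result list.

['5ig6', 'aw', 'u ', 'x', 'dgo']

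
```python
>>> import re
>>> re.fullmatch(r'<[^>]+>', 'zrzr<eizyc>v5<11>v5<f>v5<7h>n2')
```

None

For `fullmatch`, every character of the input must be accounted for by the pattern.
Here the pattern can't cover the whole string, so the call returns None.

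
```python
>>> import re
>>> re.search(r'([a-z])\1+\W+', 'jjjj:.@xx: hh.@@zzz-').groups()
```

A backreference is literal: `\1` must see the identical characters the first group matched.
`re.search` tries every starting position until one works.
The match spans [0:7] → 'jjjj:.@'.
Captured: group 1 = 'j'.

('j',)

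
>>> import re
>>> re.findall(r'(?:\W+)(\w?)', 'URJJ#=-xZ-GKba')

['x', 'G']

This matches one or more of a non-word character (non-capturing group); then optionally a word character (captured).
Scanning left to right: at [4:8] match '#=-x', group 1 = 'x'; at [9:11] match '-G', group 1 = 'G'.
Because there's exactly one group, `findall` drops the full match and keeps group 1 from each hit.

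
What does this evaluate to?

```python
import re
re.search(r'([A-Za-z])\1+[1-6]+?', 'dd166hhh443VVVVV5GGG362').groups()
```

A backreference is literal: `\1` must see the identical characters the first group matched.
`re.search` scans for the first position where the pattern succeeds.
The match spans [0:3] → 'dd1'.
Captured: group 1 = 'd'.

('d',)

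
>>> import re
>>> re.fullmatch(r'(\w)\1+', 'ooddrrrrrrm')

A backreference is literal: `\1` must see the identical characters the first group matched.
For `fullmatch`, every character of the input must be accounted for by the pattern.
Here the string isn't matched end-to-end, so the call returns None.

None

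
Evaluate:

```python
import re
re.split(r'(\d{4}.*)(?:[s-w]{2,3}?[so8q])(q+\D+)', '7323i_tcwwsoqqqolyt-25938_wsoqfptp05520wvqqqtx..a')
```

['', '7323i_tcwwsoqqqolyt-25938_wsoqfptp05520', 'qqtx..a', '']

The group in the pattern means `split` returns the separators' captures alongside the pieces.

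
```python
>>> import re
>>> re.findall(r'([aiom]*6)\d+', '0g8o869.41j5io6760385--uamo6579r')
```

One capturing group, so `findall` returns just the captured substring from each match — 3 in all.

['6', 'io6', 'amo6']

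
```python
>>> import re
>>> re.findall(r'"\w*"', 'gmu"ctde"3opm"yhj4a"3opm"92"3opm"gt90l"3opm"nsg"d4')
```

Walking the string: at [3:9] → '"ctde"'; at [13:20] → '"yhj4a"'; at [24:28] → '"92"'; at [32:39] → '"gt90l"'; at [43:48] → '"nsg"'.
`findall` yields the raw match text (5 of them) because the pattern has no groups.

['"ctde"', '"yhj4a"', '"92"', '"gt90l"', '"nsg"']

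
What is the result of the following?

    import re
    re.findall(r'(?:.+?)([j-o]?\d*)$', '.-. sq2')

This matches one or more of any character (lazy) (non-capturing group); then optionally a character in [j-o], then zero or more of a digit (captured); then anchored at the end.
Scanning left to right: at [0:7] match '.-. sq2', group 1 = '2'.
Because there's exactly one group, `findall` drops the full match and keeps group 1 from the one hit.

['2']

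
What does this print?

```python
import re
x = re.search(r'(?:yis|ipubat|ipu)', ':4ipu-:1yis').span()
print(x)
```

The match spans [2:5] → 'ipu'.

(2, 5)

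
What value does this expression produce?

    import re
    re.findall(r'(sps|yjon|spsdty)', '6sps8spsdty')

Alternation isn't longest-match — the leftmost alternative that fits at this position is chosen.
With a single group, `findall` returns only what that group captured — 2 items.

['sps', 'sps']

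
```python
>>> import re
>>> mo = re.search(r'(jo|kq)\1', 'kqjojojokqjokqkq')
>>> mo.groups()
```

('jo',)

`\1` has to match the exact text group 1 already captured.
`re.search` scans for the first position where the pattern succeeds.
The match spans [2:6] → 'jojo'.
Captured: group 1 = 'jo'.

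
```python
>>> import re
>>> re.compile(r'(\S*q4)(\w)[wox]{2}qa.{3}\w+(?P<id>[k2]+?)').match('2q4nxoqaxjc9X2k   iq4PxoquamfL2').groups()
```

('2q4', 'n', 'k')

This matches zero or more of a non-whitespace character, then the literal 'q4' (captured); then a word character (captured); then exactly 2 of one of [wox], then the literal 'qa', then exactly 3 of any character; then one or more of a word character; then one or more of one of [k2] (lazy) (captured as 'id').
`match` is anchored at position 0; if the pattern doesn't fit there, it returns None.
The match spans [0:15] → '2q4nxoqaxjc9X2k'.
Captured: group 1 = '2q4', group 2 = 'n', group 3 = 'k'.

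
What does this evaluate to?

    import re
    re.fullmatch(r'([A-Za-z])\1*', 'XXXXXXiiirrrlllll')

None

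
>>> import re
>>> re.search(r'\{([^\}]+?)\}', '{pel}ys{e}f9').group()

'{pel}'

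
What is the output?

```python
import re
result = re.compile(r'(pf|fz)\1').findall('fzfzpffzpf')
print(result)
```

The backreference `\1` re-matches whatever the first group consumed, character for character.
Because there's exactly one group, `findall` drops the full match and keeps group 1 from the one hit.

['fz']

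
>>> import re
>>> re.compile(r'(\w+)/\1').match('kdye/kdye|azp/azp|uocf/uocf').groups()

The match spans [0:9] → 'kdye/kdye'.
Captured: group 1 = 'kdye'.

('kdye',)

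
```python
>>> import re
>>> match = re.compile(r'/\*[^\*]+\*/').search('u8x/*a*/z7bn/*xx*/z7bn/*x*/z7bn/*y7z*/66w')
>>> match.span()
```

(3, 8)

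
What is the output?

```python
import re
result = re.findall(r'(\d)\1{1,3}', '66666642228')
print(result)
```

['6', '6', '2']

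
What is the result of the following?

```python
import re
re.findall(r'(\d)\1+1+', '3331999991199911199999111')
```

['3', '9', '9', '9']

The backreference `\1` re-matches whatever the first group consumed, character for character.
One capturing group, so `findall` returns just the captured substring from each match — 4 in all.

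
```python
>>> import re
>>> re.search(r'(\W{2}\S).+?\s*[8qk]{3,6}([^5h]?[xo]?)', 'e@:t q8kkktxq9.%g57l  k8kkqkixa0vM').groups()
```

This matches exactly 2 of a non-word character, then a non-whitespace character (captured); then one or more of any character (lazy), then zero or more of whitespace, then 3 to 6 of one of [8qk]; then optionally any character except [5h], then optionally one of [xo] (captured).
`re.search` tries every starting position until one works.
The match spans [1:12] → '@:t q8kkktx'.
Captured: group 1 = '@:t', group 2 = 'tx'.

('@:t', 'tx')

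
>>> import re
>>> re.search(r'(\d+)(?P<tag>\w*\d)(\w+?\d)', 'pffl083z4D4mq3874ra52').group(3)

'ra5'

This matches one or more of a digit (captured); then zero or more of a word character, then a digit (captured as 'tag'); then one or more of a word character (lazy), then a digit (captured).
A `+?`/`*?`/`{m,n}?` starts at its minimum and grows only as far as needed for what follows to match.
`re.search` scans for the first position where the pattern succeeds.
The match spans [4:20] → '083z4D4mq3874ra5'.
Captured: group 1 = '083', group 2 = 'z4D4mq3874', group 3 = 'ra5'.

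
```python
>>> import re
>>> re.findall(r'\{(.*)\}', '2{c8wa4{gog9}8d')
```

Because there's exactly one group, `findall` drops the full match and keeps group 1 from the one hit.

['c8wa4{gog9']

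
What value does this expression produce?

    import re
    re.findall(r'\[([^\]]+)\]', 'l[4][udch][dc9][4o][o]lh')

['4', 'udch', 'dc9', '4o', 'o']

Matches: at [1:4] match '[4]', group 1 = '4'; at [4:10] match '[udch]', group 1 = 'udch'; at [10:15] match '[dc9]', group 1 = 'dc9'; at [15:19] match '[4o]', group 1 = '4o'; at [19:22] match '[o]', group 1 = 'o'.
One capturing group, so `findall` returns just the captured substring from each match — 5 in all.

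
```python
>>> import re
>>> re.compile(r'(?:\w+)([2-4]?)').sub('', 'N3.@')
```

'.@'

This matches one or more of a word character (non-capturing group); then optionally a character in [2-4] (captured).
Matches: at [0:2] → 'N3'.
`sub` substitutes '' at each match site.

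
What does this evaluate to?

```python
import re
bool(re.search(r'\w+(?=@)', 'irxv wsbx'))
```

Because the assertion is zero-width, the text it checks is not consumed and won't appear in the result.
Here no position works, so the call returns None, and `bool(None)` is False.

False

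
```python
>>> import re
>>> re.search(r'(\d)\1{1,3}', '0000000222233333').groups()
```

The match spans [0:4] → '0000'.
Captured: group 1 = '0'.

('0',)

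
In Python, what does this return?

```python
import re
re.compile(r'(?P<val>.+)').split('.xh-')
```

The pattern matches one or more of any character (captured as 'val').
Matches to split on: at [0:4] → '.xh-'.
The group in the pattern means `split` returns the separators' captures alongside the pieces.

['', '.xh-', '']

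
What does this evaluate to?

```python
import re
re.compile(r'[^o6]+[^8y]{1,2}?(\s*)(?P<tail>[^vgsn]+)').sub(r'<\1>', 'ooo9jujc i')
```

'ooo<>'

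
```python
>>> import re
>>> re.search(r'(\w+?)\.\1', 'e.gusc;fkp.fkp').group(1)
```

'fkp'

The match spans [7:14] → 'fkp.fkp'.
Captured: group 1 = 'fkp'.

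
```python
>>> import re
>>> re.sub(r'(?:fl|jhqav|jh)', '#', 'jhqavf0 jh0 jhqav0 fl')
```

'#f0 #0 #0 #'

The regex engine tests alternatives in the order written; an earlier branch that matches wins even if a later one would match more.
Matches: at [0:5] → 'jhqav'; at [8:10] → 'jh'; at [12:17] → 'jhqav'; at [19:21] → 'fl'.
Each match is replaced by '#'.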